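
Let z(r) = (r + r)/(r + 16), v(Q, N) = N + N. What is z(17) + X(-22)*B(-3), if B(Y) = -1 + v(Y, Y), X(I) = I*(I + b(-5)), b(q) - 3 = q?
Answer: -121934/33 ≈ -3695.0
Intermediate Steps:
b(q) = 3 + q
v(Q, N) = 2*N
X(I) = I*(-2 + I) (X(I) = I*(I + (3 - 5)) = I*(I - 2) = I*(-2 + I))
B(Y) = -1 + 2*Y
z(r) = 2*r/(16 + r) (z(r) = (2*r)/(16 + r) = 2*r/(16 + r))
z(17) + X(-22)*B(-3) = 2*17/(16 + 17) + (-22*(-2 - 22))*(-1 + 2*(-3)) = 2*17/33 + (-22*(-24))*(-1 - 6) = 2*17*(1/33) + 528*(-7) = 34/33 - 3696 = -121934/33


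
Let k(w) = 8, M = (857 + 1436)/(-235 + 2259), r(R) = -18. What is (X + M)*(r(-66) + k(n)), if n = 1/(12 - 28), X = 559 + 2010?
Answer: -26009745/1012 ≈ -25701.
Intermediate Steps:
X = 2569
n = -1/16 (n = 1/(-16) = -1/16 ≈ -0.062500)
M = 2293/2024 ≈ 1.1329
(X + M)*(r(-66) + k(n)) = (2569 + 2293/2024)*(-18 + 8) = (5201949/2024)*(-10) = -26009745/1012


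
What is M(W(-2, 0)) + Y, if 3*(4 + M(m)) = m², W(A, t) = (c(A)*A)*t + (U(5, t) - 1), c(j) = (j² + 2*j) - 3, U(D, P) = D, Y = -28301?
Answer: -84899/3 ≈ -28300.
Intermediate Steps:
c(j) = -3 + j² + 2*j
W(A, t) = 4 + A*t*(-3 + A² + 2*A) (W(A, t) = ((-3 + A² + 2*A)*A)*t + (5 - 1) = (A*(-3 + A² + 2*A))*t + 4 = A*t*(-3 + A² + 2*A) + 4 = 4 + A*t*(-3 + A² + 2*A))
M(m) = -4 + m²/3
M(W(-2, 0)) + Y = (-4 + (4 - 2*0*(-3 + (-2)² + 2*(-2)))²/3) - 28301 = (-4 + (4 - 2*0*(-3 + 4 - 4))²/3) - 28301 = (-4 + (4 - 2*0*(-3))²/3) - 28301 = (-4 + (4 + 0)²/3) - 28301 = (-4 + (⅓)*4²) - 28301 = (-4 + (⅓)*16) - 28301 = (-4 + 16/3) - 28301 = 4/3 - 28301 = -84899/3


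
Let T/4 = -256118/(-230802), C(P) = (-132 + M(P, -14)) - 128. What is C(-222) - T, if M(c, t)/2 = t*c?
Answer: 686816120/115401 ≈ 5951.6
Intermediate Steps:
M(c, t) = 2*c*t (M(c, t) = 2*(t*c) = 2*(c*t) = 2*c*t)
C(P) = -260 - 28*P (C(P) = (-132 + 2*P*(-14)) - 128 = (-132 - 28*P) - 128 = -260 - 28*P)
T = 512236/115401 (T = 4*(-256118/(-230802)) = 4*(-256118*(-1/230802)) = 4*(128059/115401) = 512236/115401 ≈ 4.4388)
C(-222) - T = (-260 - 28*(-222)) - 1*512236/115401 = (-260 + 6216) - 512236/115401 = 5956 - 512236/115401 = 686816120/115401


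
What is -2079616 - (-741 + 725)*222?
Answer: -2076064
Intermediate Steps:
-2079616 - (-741 + 725)*222 = -2079616 - (-16)*222 = -2079616 - 1*(-3552) = -2079616 + 3552 = -2076064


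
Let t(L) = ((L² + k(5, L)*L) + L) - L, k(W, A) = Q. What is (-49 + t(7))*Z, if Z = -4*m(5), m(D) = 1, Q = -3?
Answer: 84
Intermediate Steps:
k(W, A) = -3
Z = -4 (Z = -4*1 = -4)
t(L) = L² - 3*L (t(L) = ((L² - 3*L) + L) - L = (L² - 2*L) - L = L² - 3*L)
(-49 + t(7))*Z = (-49 + 7*(-3 + 7))*(-4) = (-49 + 7*4)*(-4) = (-49 + 28)*(-4) = -21*(-4) = 84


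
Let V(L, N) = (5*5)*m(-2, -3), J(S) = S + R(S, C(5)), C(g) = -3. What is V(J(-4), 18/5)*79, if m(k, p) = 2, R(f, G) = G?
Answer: 3950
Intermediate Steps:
J(S) = -3 + S (J(S) = S - 3 = -3 + S)
V(L, N) = 50 (V(L, N) = (5*5)*2 = 25*2 = 50)
V(J(-4), 18/5)*79 = 50*79 = 3950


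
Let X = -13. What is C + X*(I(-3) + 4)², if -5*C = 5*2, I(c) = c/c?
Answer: -327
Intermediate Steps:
I(c) = 1
C = -2 ≈ -2.0000
C + X*(I(-3) + 4)² = -2 - 13*(1 + 4)² = -2 - 13*5² = -2 - 13*25 = -2 - 325 = -327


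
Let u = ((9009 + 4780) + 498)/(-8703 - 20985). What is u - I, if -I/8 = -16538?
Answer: -3927855439/29688 ≈ -1.3230e+5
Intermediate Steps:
I = 132304 (I = -8*(-16538) = 132304)
u = -14287/29688 (u = (13789 + 498)/(-29688) = 14287*(-1/29688) = -14287/29688 ≈ -0.48124)
u - I = -14287/29688 - 1*132304 = -14287/29688 - 132304 = -3927855439/29688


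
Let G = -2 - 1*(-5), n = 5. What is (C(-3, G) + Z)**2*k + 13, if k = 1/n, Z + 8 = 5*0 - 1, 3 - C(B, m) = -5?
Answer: 66/5 ≈ 13.200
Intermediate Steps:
G = 3 (G = -2 + 5 = 3)
C(B, m) = 8 (C(B, m) = 3 - 1*(-5) = 3 + 5 = 8)
Z = -9 (Z = -8 + (5*0 - 1) = -8 + (0 - 1) = -8 - 1 = -9)
k = 1/5 ≈ 0.20000
(C(-3, G) + Z)**2*k + 13 = (8 - 9)**2*(1/5) + 13 = (-1)**2*(1/5) + 13 = 1*(1/5) + 13 = 1/5 + 13 = 66/5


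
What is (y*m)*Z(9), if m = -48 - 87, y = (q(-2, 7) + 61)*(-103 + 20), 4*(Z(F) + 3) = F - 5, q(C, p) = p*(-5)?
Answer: -582660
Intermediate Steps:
q(C, p) = -5*p
Z(F) = -17/4 + F/4 (Z(F) = -3 + (F - 5)/4 = -3 + (-5 + F)/4 = -3 + (-5/4 + F/4) = -17/4 + F/4)
y = -2158 (y = (-5*7 + 61)*(-103 + 20) = (-35 + 61)*(-83) = 26*(-83) = -2158)
m = -135
(y*m)*Z(9) = (-2158*(-135))*(-17/4 + (¼)*9) = 291330*(-17/4 + 9/4) = 291330*(-2) = -582660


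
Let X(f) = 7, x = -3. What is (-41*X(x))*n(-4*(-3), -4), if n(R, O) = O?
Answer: 1148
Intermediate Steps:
(-41*X(x))*n(-4*(-3), -4) = -41*7*(-4) = -287*(-4) = 1148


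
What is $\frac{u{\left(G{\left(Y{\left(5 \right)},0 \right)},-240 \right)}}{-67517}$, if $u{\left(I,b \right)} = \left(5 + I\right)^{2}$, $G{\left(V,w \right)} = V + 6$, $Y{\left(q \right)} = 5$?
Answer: $- \frac{256}{67517} \approx -0.0037916$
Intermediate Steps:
$G{\left(V,w \right)} = 6 + V$
$\frac{u{\left(G{\left(Y{\left(5 \right)},0 \right)},-240 \right)}}{-67517} = \frac{\left(5 + \left(6 + 5\right)\right)^{2}}{-67517} = \left(5 + 11\right)^{2} \left(- \frac{1}{67517}\right) = 16^{2} \left(- \frac{1}{67517}\right) = 256 \left(- \frac{1}{67517}\right) = - \frac{256}{67517}$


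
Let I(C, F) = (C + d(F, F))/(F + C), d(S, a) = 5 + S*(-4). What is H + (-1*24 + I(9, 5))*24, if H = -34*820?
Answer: -199264/7 ≈ -28466.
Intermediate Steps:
H = -27880
d(S, a) = 5 - 4*S
I(C, F) = (5 + C - 4*F)/(C + F) (I(C, F) = (C + (5 - 4*F))/(F + C) = (5 + C - 4*F)/(C + F))
H + (-1*24 + I(9, 5))*24 = -27880 + (-1*24 + (5 + 9 - 4*5)/(9 + 5))*24 = -27880 + (-24 + (5 + 9 - 20)/14)*24 = -27880 + (-24 + (1/14)*(-6))*24 = -27880 + (-24 - 3/7)*24 = -27880 - 171/7*24 = -27880 - 4104/7 = -199264/7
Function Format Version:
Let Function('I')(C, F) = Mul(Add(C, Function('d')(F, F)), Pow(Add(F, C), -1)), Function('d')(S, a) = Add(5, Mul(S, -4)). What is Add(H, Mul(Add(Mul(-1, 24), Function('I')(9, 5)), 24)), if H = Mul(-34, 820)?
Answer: Rational(-199264, 7) ≈ -28466.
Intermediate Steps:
H = -27880
Function('d')(S, a) = Add(5, Mul(-4, S))
Function('I')(C, F) = Mul(Pow(Add(C, F), -1), Add(5, C, Mul(-4, F))) (Function('I')(C, F) = Mul(Add(C, Add(5, Mul(-4, F))), Pow(Add(F, C), -1)) = Mul(Add(5, C, Mul(-4, F)), Pow(Add(C, F), -1)) = Mul(Pow(Add(C, F), -1), Add(5, C, Mul(-4, F))))
Add(H, Mul(Add(Mul(-1, 24), Function('I')(9, 5)), 24)) = Add(-27880, Mul(Add(Mul(-1, 24), Mul(Pow(Add(9, 5), -1), Add(5, 9, Mul(-4, 5)))), 24)) = Add(-27880, Mul(Add(-24, Mul(Pow(14, -1), Add(5, 9, -20))), 24)) = Add(-27880, Mul(Add(-24, Mul(Rational(1, 14), -6)), 24)) = Add(-27880, Mul(Add(-24, Rational(-3, 7)), 24)) = Add(-27880, Mul(Rational(-171, 7), 24)) = Add(-27880, Rational(-4104, 7)) = Rational(-199264, 7)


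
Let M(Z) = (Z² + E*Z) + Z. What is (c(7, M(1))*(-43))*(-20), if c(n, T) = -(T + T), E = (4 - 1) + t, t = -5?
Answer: 0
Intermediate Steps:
E = -2 (E = (4 - 1) - 5 = 3 - 5 = -2)
M(Z) = Z² - Z (M(Z) = (Z² - 2*Z) + Z = Z² - Z)
c(n, T) = -2*T
(c(7, M(1))*(-43))*(-20) = (-2*(-1 + 1)*(-43))*(-20) = (-2*0*(-43))*(-20) = (0*(-43))*(-20) = 0*(-20) = 0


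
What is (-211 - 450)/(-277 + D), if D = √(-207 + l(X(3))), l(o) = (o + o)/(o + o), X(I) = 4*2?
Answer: 183097/76935 + 661*I*√206/76935 ≈ 2.3799 + 0.12331*I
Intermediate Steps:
X(I) = 8
l(o) = 1 (l(o) = (2*o)/((2*o)) = (2*o)*(1/(2*o)) = 1)
D = I*√206 (D = √(-207 + 1) = √(-206) = I*√206 ≈ 14.353*I)
(-211 - 450)/(-277 + D) = (-211 - 450)/(-277 + I*√206) = -661/(-277 + I*√206)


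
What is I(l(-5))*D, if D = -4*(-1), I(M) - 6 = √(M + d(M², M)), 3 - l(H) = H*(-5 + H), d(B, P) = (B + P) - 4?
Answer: 24 + 4*√2111 ≈ 207.78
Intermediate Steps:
d(B, P) = -4 + B + P
l(H) = 3 - H*(-5 + H)
I(M) = 6 + √(-4 + M² + 2*M) (I(M) = 6 + √(M + (-4 + M² + M)) = 6 + √(M + (-4 + M + M²)) = 6 + √(-4 + M² + 2*M))
D = 4
I(l(-5))*D = (6 + √(-4 + (3 - 1*(-5)² + 5*(-5))² + 2*(3 - 1*(-5)² + 5*(-5))))*4 = (6 + √(-4 + (3 - 1*25 - 25)² + 2*(3 - 1*25 - 25)))*4 = (6 + √(-4 + (3 - 25 - 25)² + 2*(3 - 25 - 25)))*4 = (6 + √(-4 + (-47)² + 2*(-47)))*4 = (6 + √(-4 + 2209 - 94))*4 = (6 + √2111)*4 = 24 + 4*√2111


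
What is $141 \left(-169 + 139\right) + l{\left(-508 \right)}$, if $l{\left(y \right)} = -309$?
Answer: $-4539$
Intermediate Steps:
$141 \left(-169 + 139\right) + l{\left(-508 \right)} = 141 \left(-169 + 139\right) - 309 = 141 \left(-30\right) - 309 = -4230 - 309 = -4539$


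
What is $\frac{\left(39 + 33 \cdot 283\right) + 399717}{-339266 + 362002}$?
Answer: $\frac{409095}{22736} \approx 17.993$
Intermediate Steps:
$\frac{\left(39 + 33 \cdot 283\right) + 399717}{-339266 + 362002} = \frac{\left(39 + 9339\right) + 399717}{22736} = \left(9378 + 399717\right) \frac{1}{22736} = 409095 \cdot \frac{1}{22736} = \frac{409095}{22736}$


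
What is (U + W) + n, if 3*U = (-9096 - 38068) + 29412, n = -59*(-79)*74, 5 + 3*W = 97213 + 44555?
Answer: 386251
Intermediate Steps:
W = 141763/3 (W = -5/3 + (97213 + 44555)/3 = -5/3 + (1/3)*141768 = -5/3 + 47256 = 141763/3 ≈ 47254.)
n = 344914 (n = 4661*74 = 344914)
U = -17752/3 (U = ((-9096 - 38068) + 29412)/3 = (-47164 + 29412)/3 = (1/3)*(-17752) = -17752/3 ≈ -5917.3)
(U + W) + n = (-17752/3 + 141763/3) + 344914 = 41337 + 344914 = 386251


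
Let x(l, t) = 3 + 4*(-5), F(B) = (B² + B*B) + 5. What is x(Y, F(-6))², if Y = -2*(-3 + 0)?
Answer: 289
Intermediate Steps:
F(B) = 5 + 2*B² (F(B) = (B² + B²) + 5 = 2*B² + 5 = 5 + 2*B²)
Y = 6 (Y = -2*(-3) = 6)
x(l, t) = -17 (x(l, t) = 3 - 20 = -17)
x(Y, F(-6))² = (-17)² = 289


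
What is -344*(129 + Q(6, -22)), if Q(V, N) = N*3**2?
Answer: 23736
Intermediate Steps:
Q(V, N) = 9*N (Q(V, N) = N*9 = 9*N)
-344*(129 + Q(6, -22)) = -344*(129 + 9*(-22)) = -344*(129 - 198) = -344*(-69) = 23736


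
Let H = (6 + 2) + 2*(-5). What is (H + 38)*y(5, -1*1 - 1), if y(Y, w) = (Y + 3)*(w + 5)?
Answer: 864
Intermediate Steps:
H = -2 (H = 8 - 10 = -2)
y(Y, w) = (3 + Y)*(5 + w)
(H + 38)*y(5, -1*1 - 1) = (-2 + 38)*(15 + 3*(-1*1 - 1) + 5*5 + 5*(-1*1 - 1)) = 36*(15 + 3*(-1 - 1) + 25 + 5*(-1 - 1)) = 36*(15 + 3*(-2) + 25 + 5*(-2)) = 36*(15 - 6 + 25 - 10) = 36*24 = 864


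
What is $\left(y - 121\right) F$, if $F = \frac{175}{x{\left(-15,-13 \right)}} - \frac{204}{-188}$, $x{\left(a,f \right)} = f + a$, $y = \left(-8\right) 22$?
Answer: $\frac{288387}{188} \approx 1534.0$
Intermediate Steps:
$y = -176$
$x{\left(a,f \right)} = a + f$
$F = - \frac{971}{188}$ ($F = \frac{175}{-15 - 13} - \frac{204}{-188} = \frac{175}{-28} - - \frac{51}{47} = 175 \left(- \frac{1}{28}\right) + \frac{51}{47} = - \frac{25}{4} + \frac{51}{47} = - \frac{971}{188} \approx -5.1649$)
$\left(y - 121\right) F = \left(-176 - 121\right) \left(- \frac{971}{188}\right) = \left(-297\right) \left(- \frac{971}{188}\right) = \frac{288387}{188}$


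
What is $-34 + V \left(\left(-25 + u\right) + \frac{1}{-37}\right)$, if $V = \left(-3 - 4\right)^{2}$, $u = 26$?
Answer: $\frac{506}{37} \approx 13.676$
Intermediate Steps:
$V = 49$ ($V = \left(-7\right)^{2} = 49$)
$-34 + V \left(\left(-25 + u\right) + \frac{1}{-37}\right) = -34 + 49 \left(\left(-25 + 26\right) + \frac{1}{-37}\right) = -34 + 49 \left(1 - \frac{1}{37}\right) = -34 + 49 \cdot \frac{36}{37} = -34 + \frac{1764}{37} = \frac{506}{37}$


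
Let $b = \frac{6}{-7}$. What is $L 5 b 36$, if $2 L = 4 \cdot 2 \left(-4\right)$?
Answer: $\frac{17280}{7} \approx 2468.6$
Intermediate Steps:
$b = - \frac{6}{7}$ ($b = 6 \left(- \frac{1}{7}\right) = - \frac{6}{7} \approx -0.85714$)
$L = -16$ ($L = \frac{4 \cdot 2 \left(-4\right)}{2} = \frac{8 \left(-4\right)}{2} = \frac{1}{2} \left(-32\right) = -16$)
$L 5 b 36 = - 16 \cdot 5 \left(- \frac{6}{7}\right) 36 = \left(-16\right) \left(- \frac{30}{7}\right) 36 = \frac{480}{7} \cdot 36 = \frac{17280}{7}$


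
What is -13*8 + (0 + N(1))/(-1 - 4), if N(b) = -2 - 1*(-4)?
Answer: -522/5 ≈ -104.40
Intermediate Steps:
N(b) = 2 (N(b) = -2 + 4 = 2)
-13*8 + (0 + N(1))/(-1 - 4) = -13*8 + (0 + 2)/(-1 - 4) = -104 + 2/(-5) = -104 + 2*(-⅕) = -104 - ⅖ = -522/5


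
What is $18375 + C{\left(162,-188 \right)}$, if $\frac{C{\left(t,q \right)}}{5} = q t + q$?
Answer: $-134845$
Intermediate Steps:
$C{\left(t,q \right)} = 5 q + 5 q t$ ($C{\left(t,q \right)} = 5 \left(q t + q\right) = 5 \left(q + q t\right) = 5 q + 5 q t$)
$18375 + C{\left(162,-188 \right)} = 18375 + 5 \left(-188\right) \left(1 + 162\right) = 18375 + 5 \left(-188\right) 163 = 18375 - 153220 = -134845$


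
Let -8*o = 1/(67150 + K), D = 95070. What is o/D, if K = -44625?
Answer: -1/17131614000 ≈ -5.8372e-11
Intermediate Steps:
o = -1/180200 (o = -1/(8*(67150 - 44625)) = -⅛/22525 = -⅛*1/22525 = -1/180200 ≈ -5.5494e-6)
o/D = -1/180200/95070 = -1/180200*1/95070 = -1/17131614000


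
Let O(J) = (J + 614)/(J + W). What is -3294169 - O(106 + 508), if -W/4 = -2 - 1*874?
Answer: -6782694585/2059 ≈ -3.2942e+6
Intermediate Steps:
W = 3504 (W = -4*(-2 - 1*874) = -4*(-2 - 874) = -4*(-876) = 3504)
O(J) = (614 + J)/(3504 + J) (O(J) = (J + 614)/(J + 3504) = (614 + J)/(3504 + J))
-3294169 - O(106 + 508) = -3294169 - (614 + (106 + 508))/(3504 + (106 + 508)) = -3294169 - (614 + 614)/(3504 + 614) = -3294169 - 1228/4118 = -3294169 - 1*614/2059 = -3294169 - 614/2059 = -6782694585/2059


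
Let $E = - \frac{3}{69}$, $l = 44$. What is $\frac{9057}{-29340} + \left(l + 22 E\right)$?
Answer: $\frac{9612763}{224940} \approx 42.735$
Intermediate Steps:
$E = - \frac{1}{23}$ ($E = \left(-3\right) \frac{1}{69} = - \frac{1}{23} \approx -0.043478$)
$\frac{9057}{-29340} + \left(l + 22 E\right) = \frac{9057}{-29340} + \left(44 + 22 \left(- \frac{1}{23}\right)\right) = 9057 \left(- \frac{1}{29340}\right) + \left(44 - \frac{22}{23}\right) = - \frac{3019}{9780} + \frac{990}{23} = \frac{9612763}{224940}$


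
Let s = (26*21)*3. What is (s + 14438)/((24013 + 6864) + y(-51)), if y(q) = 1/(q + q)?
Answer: 1639752/3149453 ≈ 0.52065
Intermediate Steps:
s = 1638 (s = 546*3 = 1638)
y(q) = 1/(2*q)
(s + 14438)/((24013 + 6864) + y(-51)) = (1638 + 14438)/((24013 + 6864) + (½)/(-51)) = 16076/(30877 + (½)*(-1/51)) = 16076/(30877 - 1/102) = 16076/(3149453/102) = 16076*(102/3149453) = 1639752/3149453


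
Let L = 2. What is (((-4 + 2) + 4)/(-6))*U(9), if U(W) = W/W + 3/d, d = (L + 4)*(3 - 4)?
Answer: -⅙ ≈ -0.16667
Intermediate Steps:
d = -6 (d = (2 + 4)*(3 - 4) = 6*(-1) = -6)
U(W) = ½ (U(W) = W/W + 3/(-6) = 1 + 3*(-⅙) = 1 - ½ = ½)
(((-4 + 2) + 4)/(-6))*U(9) = (((-4 + 2) + 4)/(-6))*(½) = ((-2 + 4)*(-⅙))*(½) = (2*(-⅙))*(½) = -⅓*½ = -⅙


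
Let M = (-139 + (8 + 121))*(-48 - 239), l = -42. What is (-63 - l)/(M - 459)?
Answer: -21/2411 ≈ -0.0087101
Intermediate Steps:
M = 2870 (M = (-139 + 129)*(-287) = -10*(-287) = 2870)
(-63 - l)/(M - 459) = (-63 - 1*(-42))/(2870 - 459) = (-63 + 42)/2411 = -21*1/2411 = -21/2411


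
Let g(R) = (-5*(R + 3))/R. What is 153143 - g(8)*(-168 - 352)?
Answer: 149568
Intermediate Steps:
g(R) = (-15 - 5*R)/R (g(R) = (-5*(3 + R))/R = (-15 - 5*R)/R)
153143 - g(8)*(-168 - 352) = 153143 - (-5 - 15/8)*(-168 - 352) = 153143 - (-5 - 15*⅛)*(-520) = 153143 - (-5 - 15/8)*(-520) = 153143 - (-55)*(-520)/8 = 153143 - 1*3575 = 153143 - 3575 = 149568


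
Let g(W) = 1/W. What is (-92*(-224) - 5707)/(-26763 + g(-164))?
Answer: -2443764/4389133 ≈ -0.55678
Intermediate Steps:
(-92*(-224) - 5707)/(-26763 + g(-164)) = (-92*(-224) - 5707)/(-26763 + 1/(-164)) = (20608 - 5707)/(-26763 - 1/164) = 14901/(-4389133/164) = 14901*(-164/4389133) = -2443764/4389133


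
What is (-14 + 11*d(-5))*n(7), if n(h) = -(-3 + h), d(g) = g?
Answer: 276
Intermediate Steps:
n(h) = 3 - h
(-14 + 11*d(-5))*n(7) = (-14 + 11*(-5))*(3 - 1*7) = (-14 - 55)*(3 - 7) = -69*(-4) = 276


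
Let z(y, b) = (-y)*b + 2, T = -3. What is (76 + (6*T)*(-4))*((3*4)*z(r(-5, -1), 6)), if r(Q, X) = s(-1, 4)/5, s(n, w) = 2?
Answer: -3552/5 ≈ -710.40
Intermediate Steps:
r(Q, X) = 2/5
z(y, b) = 2 - b*y (z(y, b) = -b*y + 2 = 2 - b*y)
(76 + (6*T)*(-4))*((3*4)*z(r(-5, -1), 6)) = (76 + (6*(-3))*(-4))*((3*4)*(2 - 1*6*2/5)) = (76 - 18*(-4))*(12*(2 - 12/5)) = (76 + 72)*(12*(-2/5)) = 148*(-24/5) = -3552/5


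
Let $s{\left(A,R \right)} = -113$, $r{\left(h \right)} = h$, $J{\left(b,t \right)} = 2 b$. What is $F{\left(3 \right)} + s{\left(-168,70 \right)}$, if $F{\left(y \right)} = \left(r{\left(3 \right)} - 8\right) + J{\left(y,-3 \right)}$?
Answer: $-112$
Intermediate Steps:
$F{\left(y \right)} = -5 + 2 y$ ($F{\left(y \right)} = \left(3 - 8\right) + 2 y = -5 + 2 y$)
$F{\left(3 \right)} + s{\left(-168,70 \right)} = \left(-5 + 2 \cdot 3\right) - 113 = \left(-5 + 6\right) - 113 = 1 - 113 = -112$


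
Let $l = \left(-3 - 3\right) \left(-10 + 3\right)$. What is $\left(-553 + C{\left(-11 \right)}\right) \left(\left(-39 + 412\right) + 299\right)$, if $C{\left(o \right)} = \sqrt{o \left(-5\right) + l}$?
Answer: $-371616 + 672 \sqrt{97} \approx -3.65 \cdot 10^{5}$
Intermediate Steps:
$l = 42$ ($l = \left(-6\right) \left(-7\right) = 42$)
$C{\left(o \right)} = \sqrt{42 - 5 o}$ ($C{\left(o \right)} = \sqrt{o \left(-5\right) + 42} = \sqrt{- 5 o + 42} = \sqrt{42 - 5 o}$)
$\left(-553 + C{\left(-11 \right)}\right) \left(\left(-39 + 412\right) + 299\right) = \left(-553 + \sqrt{42 - -55}\right) \left(\left(-39 + 412\right) + 299\right) = \left(-553 + \sqrt{42 + 55}\right) \left(373 + 299\right) = \left(-553 + \sqrt{97}\right) 672 = -371616 + 672 \sqrt{97}$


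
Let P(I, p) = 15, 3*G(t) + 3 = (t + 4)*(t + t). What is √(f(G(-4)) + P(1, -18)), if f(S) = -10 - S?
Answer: √6 ≈ 2.4495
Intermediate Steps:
G(t) = -1 + 2*t*(4 + t)/3 (G(t) = -1 + ((t + 4)*(t + t))/3 = -1 + ((4 + t)*(2*t))/3 = -1 + (2*t*(4 + t))/3 = -1 + 2*t*(4 + t)/3)
√(f(G(-4)) + P(1, -18)) = √((-10 - (-1 + (⅔)*(-4)² + (8/3)*(-4))) + 15) = √((-10 - (-1 + (⅔)*16 - 32/3)) + 15) = √((-10 - (-1 + 32/3 - 32/3)) + 15) = √((-10 - 1*(-1)) + 15) = √((-10 + 1) + 15) = √(-9 + 15) = √6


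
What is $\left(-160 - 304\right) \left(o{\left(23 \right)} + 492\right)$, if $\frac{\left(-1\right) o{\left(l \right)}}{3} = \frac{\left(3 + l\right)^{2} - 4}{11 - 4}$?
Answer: $-94656$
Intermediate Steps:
$o{\left(l \right)} = \frac{12}{7} - \frac{3 \left(3 + l\right)^{2}}{7}$ ($o{\left(l \right)} = - 3 \frac{\left(3 + l\right)^{2} - 4}{11 - 4} = - 3 \frac{-4 + \left(3 + l\right)^{2}}{7} = - 3 \left(-4 + \left(3 + l\right)^{2}\right) \frac{1}{7} = - 3 \left(- \frac{4}{7} + \frac{\left(3 + l\right)^{2}}{7}\right) = \frac{12}{7} - \frac{3 \left(3 + l\right)^{2}}{7}$)
$\left(-160 - 304\right) \left(o{\left(23 \right)} + 492\right) = \left(-160 - 304\right) \left(\left(\frac{12}{7} - \frac{3 \left(3 + 23\right)^{2}}{7}\right) + 492\right) = - 464 \left(\left(\frac{12}{7} - \frac{3 \cdot 26^{2}}{7}\right) + 492\right) = - 464 \left(\left(\frac{12}{7} - \frac{2028}{7}\right) + 492\right) = - 464 \left(-288 + 492\right) = \left(-464\right) 204 = -94656$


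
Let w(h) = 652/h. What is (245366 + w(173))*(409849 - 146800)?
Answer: 11166159109530/173 ≈ 6.4544e+10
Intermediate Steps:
(245366 + w(173))*(409849 - 146800) = (245366 + 652/173)*(409849 - 146800) = (245366 + 652*(1/173))*263049 = (245366 + 652/173)*263049 = (42448970/173)*263049 = 11166159109530/173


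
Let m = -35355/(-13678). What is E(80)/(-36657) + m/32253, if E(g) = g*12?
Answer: -46912696045/1796830562982 ≈ -0.026109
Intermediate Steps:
m = 35355/13678 (m = -35355*(-1/13678) = 35355/13678 ≈ 2.5848)
E(g) = 12*g
E(80)/(-36657) + m/32253 = (12*80)/(-36657) + (35355/13678)/32253 = 960*(-1/36657) + (35355/13678)*(1/32253) = -320/12219 + 11785/147052178 = -46912696045/1796830562982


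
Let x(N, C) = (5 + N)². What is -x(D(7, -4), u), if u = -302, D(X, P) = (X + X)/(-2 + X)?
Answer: -1521/25 ≈ -60.840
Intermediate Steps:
D(X, P) = 2*X/(-2 + X) (D(X, P) = (2*X)/(-2 + X) = 2*X/(-2 + X))
-x(D(7, -4), u) = -(5 + 2*7/(-2 + 7))² = -(5 + 2*7/5)² = -(5 + 2*7*(⅕))² = -(5 + 14/5)² = -(39/5)² = -1*1521/25 = -1521/25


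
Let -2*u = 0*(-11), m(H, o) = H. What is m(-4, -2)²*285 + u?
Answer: 4560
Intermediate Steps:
u = 0 (u = -0*(-11) = -½*0 = 0)
m(-4, -2)²*285 + u = (-4)²*285 + 0 = 16*285 + 0 = 4560 + 0 = 4560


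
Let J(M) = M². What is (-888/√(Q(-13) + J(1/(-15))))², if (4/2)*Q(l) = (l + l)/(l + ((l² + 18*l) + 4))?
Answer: 13129257600/2999 ≈ 4.3779e+6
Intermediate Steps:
Q(l) = l/(4 + l² + 19*l) (Q(l) = ((l + l)/(l + ((l² + 18*l) + 4)))/2 = ((2*l)/(l + (4 + l² + 18*l)))/2 = ((2*l)/(4 + l² + 19*l))/2 = (2*l/(4 + l² + 19*l))/2 = l/(4 + l² + 19*l))
(-888/√(Q(-13) + J(1/(-15))))² = (-888/√(-13/(4 + (-13)² + 19*(-13)) + (1/(-15))²))² = (-888/√(-13/(4 + 169 - 247) + (-1/15)²))² = (-888/√(-13/(-74) + 1/225))² = (-888/√(-13*(-1/74) + 1/225))² = (-888/√(13/74 + 1/225))² = (-888*15*√221926/2999)² = (-13320*√221926/2999)² = 13129257600/2999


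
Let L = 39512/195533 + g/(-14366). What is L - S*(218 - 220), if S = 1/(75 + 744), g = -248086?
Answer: 1546129899751/88484352957 ≈ 17.473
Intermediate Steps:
S = 1/819 ≈ 0.0012210
L = 24538314615/1404513539 (L = 39512/195533 - 248086/(-14366) = 39512*(1/195533) - 248086*(-1/14366) = 39512/195533 + 124043/7183 = 24538314615/1404513539 ≈ 17.471)
L - S*(218 - 220) = 24538314615/1404513539 - (218 - 220)/819 = 24538314615/1404513539 - (-2)/819 = 24538314615/1404513539 - 1*(-2/819) = 24538314615/1404513539 + 2/819 = 1546129899751/88484352957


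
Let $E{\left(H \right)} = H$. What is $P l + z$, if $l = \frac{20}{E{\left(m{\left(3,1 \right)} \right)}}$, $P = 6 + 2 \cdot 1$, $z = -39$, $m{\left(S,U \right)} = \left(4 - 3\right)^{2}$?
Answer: $121$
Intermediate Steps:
$m{\left(S,U \right)} = 1$ ($m{\left(S,U \right)} = 1^{2} = 1$)
$P = 8$ ($P = 6 + 2 = 8$)
$l = 20$ ($l = \frac{20}{1} = 20 \cdot 1 = 20$)
$P l + z = 8 \cdot 20 - 39 = 160 - 39 = 121$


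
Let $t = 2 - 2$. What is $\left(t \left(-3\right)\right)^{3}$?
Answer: $0$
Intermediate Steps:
$t = 0$ ($t = 2 - 2 = 0$)
$\left(t \left(-3\right)\right)^{3} = \left(0 \left(-3\right)\right)^{3} = 0^{3} = 0$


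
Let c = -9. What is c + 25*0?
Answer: -9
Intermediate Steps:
c + 25*0 = -9 + 25*0 = -9 + 0 = -9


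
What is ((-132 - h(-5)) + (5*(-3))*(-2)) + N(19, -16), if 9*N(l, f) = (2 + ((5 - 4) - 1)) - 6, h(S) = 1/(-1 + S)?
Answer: -1841/18 ≈ -102.28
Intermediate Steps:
N(l, f) = -4/9 (N(l, f) = ((2 + ((5 - 4) - 1)) - 6)/9 = ((2 + (1 - 1)) - 6)/9 = ((2 + 0) - 6)/9 = (2 - 6)/9 = (1/9)*(-4) = -4/9)
((-132 - h(-5)) + (5*(-3))*(-2)) + N(19, -16) = ((-132 - 1/(-1 - 5)) + (5*(-3))*(-2)) - 4/9 = ((-132 - 1/(-6)) - 15*(-2)) - 4/9 = ((-132 - 1*(-1/6)) + 30) - 4/9 = ((-132 + 1/6) + 30) - 4/9 = (-791/6 + 30) - 4/9 = -611/6 - 4/9 = -1841/18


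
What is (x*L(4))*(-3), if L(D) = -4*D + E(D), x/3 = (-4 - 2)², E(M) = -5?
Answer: 6804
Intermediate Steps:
x = 108 (x = 3*(-4 - 2)² = 3*(-6)² = 3*36 = 108)
L(D) = -5 - 4*D (L(D) = -4*D - 5 = -5 - 4*D)
(x*L(4))*(-3) = (108*(-5 - 4*4))*(-3) = (108*(-5 - 16))*(-3) = (108*(-21))*(-3) = -2268*(-3) = 6804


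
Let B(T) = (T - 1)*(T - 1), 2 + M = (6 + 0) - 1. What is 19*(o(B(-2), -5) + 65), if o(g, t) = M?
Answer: 1292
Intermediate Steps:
M = 3 (M = -2 + ((6 + 0) - 1) = -2 + (6 - 1) = -2 + 5 = 3)
B(T) = (-1 + T)² (B(T) = (-1 + T)*(-1 + T) = (-1 + T)²)
o(g, t) = 3
19*(o(B(-2), -5) + 65) = 19*(3 + 65) = 19*68 = 1292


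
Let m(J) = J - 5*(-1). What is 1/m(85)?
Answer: 1/90 ≈ 0.011111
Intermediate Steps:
m(J) = 5 + J (m(J) = J + 5 = 5 + J)
1/m(85) = 1/(5 + 85) = 1/90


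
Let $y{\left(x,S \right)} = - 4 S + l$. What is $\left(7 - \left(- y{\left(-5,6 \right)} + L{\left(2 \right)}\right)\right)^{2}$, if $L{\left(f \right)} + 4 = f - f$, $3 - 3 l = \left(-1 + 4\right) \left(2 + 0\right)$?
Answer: $196$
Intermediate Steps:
$l = -1$ ($l = 1 - \frac{\left(-1 + 4\right) \left(2 + 0\right)}{3} = 1 - \frac{3 \cdot 2}{3} = 1 - 2 = -1$)
$L{\left(f \right)} = -4$ ($L{\left(f \right)} = -4 + \left(f - f\right) = -4 + 0 = -4$)
$y{\left(x,S \right)} = -1 - 4 S$ ($y{\left(x,S \right)} = - 4 S - 1 = -1 - 4 S$)
$\left(7 - \left(- y{\left(-5,6 \right)} + L{\left(2 \right)}\right)\right)^{2} = \left(7 - 21\right)^{2} = \left(-14\right)^{2} = 196$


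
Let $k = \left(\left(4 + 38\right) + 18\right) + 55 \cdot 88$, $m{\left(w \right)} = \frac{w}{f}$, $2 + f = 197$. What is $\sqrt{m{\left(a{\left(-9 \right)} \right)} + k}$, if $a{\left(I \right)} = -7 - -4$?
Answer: $\frac{\sqrt{20702435}}{65} \approx 70.0$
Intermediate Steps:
$f = 195$ ($f = -2 + 197 = 195$)
$a{\left(I \right)} = -3$ ($a{\left(I \right)} = -7 + 4 = -3$)
$m{\left(w \right)} = \frac{w}{195}$
$k = 4900$ ($k = \left(42 + 18\right) + 4840 = 60 + 4840 = 4900$)
$\sqrt{m{\left(a{\left(-9 \right)} \right)} + k} = \sqrt{\frac{1}{195} \left(-3\right) + 4900} = \sqrt{- \frac{1}{65} + 4900} = \sqrt{\frac{318499}{65}} = \frac{\sqrt{20702435}}{65}$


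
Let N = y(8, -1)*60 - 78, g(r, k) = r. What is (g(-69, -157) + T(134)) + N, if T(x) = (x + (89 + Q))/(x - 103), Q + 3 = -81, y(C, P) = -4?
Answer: -11858/31 ≈ -382.52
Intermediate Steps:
Q = -84 (Q = -3 - 81 = -84)
N = -318 (N = -4*60 - 78 = -240 - 78 = -318)
T(x) = (5 + x)/(-103 + x) (T(x) = (x + (89 - 84))/(x - 103) = (x + 5)/(-103 + x) = (5 + x)/(-103 + x))
(g(-69, -157) + T(134)) + N = (-69 + (5 + 134)/(-103 + 134)) - 318 = (-69 + 139/31) - 318 = -2000/31 - 318 = -11858/31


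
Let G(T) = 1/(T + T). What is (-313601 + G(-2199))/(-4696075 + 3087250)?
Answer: 1379217199/7075612350 ≈ 0.19493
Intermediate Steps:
G(T) = 1/(2*T)
(-313601 + G(-2199))/(-4696075 + 3087250) = (-313601 + (1/2)/(-2199))/(-4696075 + 3087250) = (-313601 + (1/2)*(-1/2199))/(-1608825) = (-313601 - 1/4398)*(-1/1608825) = -1379217199/4398*(-1/1608825) = 1379217199/7075612350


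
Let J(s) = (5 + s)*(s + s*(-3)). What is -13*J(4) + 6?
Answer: 942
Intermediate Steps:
J(s) = -2*s*(5 + s) (J(s) = (5 + s)*(s - 3*s) = (5 + s)*(-2*s) = -2*s*(5 + s))
-13*J(4) + 6 = -(-26)*4*(5 + 4) + 6 = -(-26)*4*9 + 6 = -13*(-72) + 6 = 936 + 6 = 942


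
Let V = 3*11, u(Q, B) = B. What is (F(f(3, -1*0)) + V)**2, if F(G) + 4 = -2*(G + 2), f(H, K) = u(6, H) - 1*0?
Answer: 361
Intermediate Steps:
f(H, K) = H (f(H, K) = H - 1*0 = H + 0 = H)
V = 33
F(G) = -8 - 2*G (F(G) = -4 - 2*(G + 2) = -4 - 2*(2 + G) = -4 + (-4 - 2*G) = -8 - 2*G)
(F(f(3, -1*0)) + V)**2 = ((-8 - 2*3) + 33)**2 = ((-8 - 6) + 33)**2 = (-14 + 33)**2 = 19**2 = 361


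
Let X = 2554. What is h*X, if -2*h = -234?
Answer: 298818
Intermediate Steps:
h = 117 (h = -½*(-234) = 117)
h*X = 117*2554 = 298818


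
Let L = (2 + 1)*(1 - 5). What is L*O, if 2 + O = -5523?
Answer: 66300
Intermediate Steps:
O = -5525 (O = -2 - 5523 = -5525)
L = -12 (L = 3*(-4) = -12)
L*O = -12*(-5525) = 66300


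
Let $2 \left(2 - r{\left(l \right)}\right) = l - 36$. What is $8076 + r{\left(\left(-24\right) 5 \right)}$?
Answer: $8156$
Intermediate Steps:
$r{\left(l \right)} = 20 - \frac{l}{2}$ ($r{\left(l \right)} = 2 - \frac{l - 36}{2} = 2 - \frac{-36 + l}{2} = 2 - \left(-18 + \frac{l}{2}\right) = 20 - \frac{l}{2}$)
$8076 + r{\left(\left(-24\right) 5 \right)} = 8076 - \left(-20 + \frac{\left(-24\right) 5}{2}\right) = 8076 + \left(20 - -60\right) = 8076 + \left(20 + 60\right) = 8076 + 80 = 8156$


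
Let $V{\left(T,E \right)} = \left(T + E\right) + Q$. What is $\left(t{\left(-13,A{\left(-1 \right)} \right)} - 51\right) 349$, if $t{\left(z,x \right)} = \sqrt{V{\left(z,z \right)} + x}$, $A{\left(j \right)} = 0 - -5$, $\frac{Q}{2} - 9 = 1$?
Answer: $-17799 + 349 i \approx -17799.0 + 349.0 i$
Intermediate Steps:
$Q = 20$ ($Q = 18 + 2 \cdot 1 = 18 + 2 = 20$)
$A{\left(j \right)} = 5$ ($A{\left(j \right)} = 0 + 5 = 5$)
$V{\left(T,E \right)} = 20 + E + T$ ($V{\left(T,E \right)} = \left(T + E\right) + 20 = \left(E + T\right) + 20 = 20 + E + T$)
$t{\left(z,x \right)} = \sqrt{20 + x + 2 z}$ ($t{\left(z,x \right)} = \sqrt{\left(20 + z + z\right) + x} = \sqrt{\left(20 + 2 z\right) + x} = \sqrt{20 + x + 2 z}$)
$\left(t{\left(-13,A{\left(-1 \right)} \right)} - 51\right) 349 = \left(\sqrt{20 + 5 + 2 \left(-13\right)} - 51\right) 349 = \left(\sqrt{20 + 5 - 26} - 51\right) 349 = \left(\sqrt{-1} - 51\right) 349 = \left(i - 51\right) 349 = \left(-51 + i\right) 349 = -17799 + 349 i$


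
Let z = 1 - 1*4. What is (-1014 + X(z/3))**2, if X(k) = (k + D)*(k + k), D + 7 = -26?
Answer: 894916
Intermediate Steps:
D = -33 (D = -7 - 26 = -33)
z = -3 (z = 1 - 4 = -3)
X(k) = 2*k*(-33 + k) (X(k) = (k - 33)*(k + k) = (-33 + k)*(2*k) = 2*k*(-33 + k))
(-1014 + X(z/3))**2 = (-1014 + 2*(-3/3)*(-33 - 3/3))**2 = (-1014 + 2*(-3*1/3)*(-33 - 3*1/3))**2 = (-1014 + 2*(-1)*(-33 - 1))**2 = (-1014 + 2*(-1)*(-34))**2 = (-1014 + 68)**2 = (-946)**2 = 894916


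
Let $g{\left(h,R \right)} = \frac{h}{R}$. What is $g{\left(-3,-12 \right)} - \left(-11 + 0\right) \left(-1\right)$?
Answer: $- \frac{43}{4} \approx -10.75$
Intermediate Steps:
$g{\left(-3,-12 \right)} - \left(-11 + 0\right) \left(-1\right) = - \frac{3}{-12} - \left(-11 + 0\right) \left(-1\right) = \left(-3\right) \left(- \frac{1}{12}\right) - \left(-11\right) \left(-1\right) = \frac{1}{4} - 11 = - \frac{43}{4}$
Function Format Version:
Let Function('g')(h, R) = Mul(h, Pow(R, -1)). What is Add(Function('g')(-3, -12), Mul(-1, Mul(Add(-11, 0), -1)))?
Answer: Rational(-43, 4) ≈ -10.750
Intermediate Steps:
Add(Function('g')(-3, -12), Mul(-1, Mul(Add(-11, 0), -1))) = Add(Mul(-3, Pow(-12, -1)), Mul(-1, Mul(Add(-11, 0), -1))) = Add(Mul(-3, Rational(-1, 12)), Mul(-1, Mul(-11, -1))) = Add(Rational(1, 4), Mul(-1, 11)) = Add(Rational(1, 4), -11) = Rational(-43, 4)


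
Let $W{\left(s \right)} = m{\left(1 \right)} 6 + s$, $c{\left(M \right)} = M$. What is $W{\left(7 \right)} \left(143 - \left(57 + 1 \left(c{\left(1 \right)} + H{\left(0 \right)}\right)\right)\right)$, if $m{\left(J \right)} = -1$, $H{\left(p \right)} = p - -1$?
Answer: $84$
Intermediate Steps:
$H{\left(p \right)} = 1 + p$ ($H{\left(p \right)} = p + 1 = 1 + p$)
$W{\left(s \right)} = -6 + s$ ($W{\left(s \right)} = \left(-1\right) 6 + s = -6 + s$)
$W{\left(7 \right)} \left(143 - \left(57 + 1 \left(c{\left(1 \right)} + H{\left(0 \right)}\right)\right)\right) = \left(-6 + 7\right) \left(143 - \left(57 + 1 \left(1 + \left(1 + 0\right)\right)\right)\right) = 1 \left(143 - \left(57 + 1 \left(1 + 1\right)\right)\right) = 1 \left(143 - \left(57 + 1 \cdot 2\right)\right) = 1 \left(143 - 59\right) = 1 \cdot 84 = 84$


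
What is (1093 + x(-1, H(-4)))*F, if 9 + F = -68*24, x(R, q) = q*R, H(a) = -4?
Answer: -1800177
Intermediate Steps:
x(R, q) = R*q
F = -1641 (F = -9 - 68*24 = -9 - 1632 = -1641)
(1093 + x(-1, H(-4)))*F = (1093 - 1*(-4))*(-1641) = (1093 + 4)*(-1641) = 1097*(-1641) = -1800177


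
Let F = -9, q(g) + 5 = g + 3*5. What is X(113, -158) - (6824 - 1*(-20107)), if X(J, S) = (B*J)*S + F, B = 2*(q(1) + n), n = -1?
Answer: -384020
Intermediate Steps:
q(g) = 10 + g (q(g) = -5 + (g + 3*5) = -5 + (g + 15) = -5 + (15 + g) = 10 + g)
B = 20 (B = 2*((10 + 1) - 1) = 2*(11 - 1) = 2*10 = 20)
X(J, S) = -9 + 20*J*S (X(J, S) = (20*J)*S - 9 = 20*J*S - 9 = -9 + 20*J*S)
X(113, -158) - (6824 - 1*(-20107)) = (-9 + 20*113*(-158)) - (6824 - 1*(-20107)) = (-9 - 357080) - (6824 + 20107) = -357089 - 1*26931 = -357089 - 26931 = -384020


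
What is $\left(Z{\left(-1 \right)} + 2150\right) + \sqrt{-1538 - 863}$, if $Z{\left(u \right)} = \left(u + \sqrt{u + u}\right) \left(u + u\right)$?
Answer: $2152 + 49 i - 2 i \sqrt{2} \approx 2152.0 + 46.172 i$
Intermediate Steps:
$Z{\left(u \right)} = 2 u \left(u + \sqrt{2} \sqrt{u}\right)$ ($Z{\left(u \right)} = \left(u + \sqrt{2 u}\right) 2 u = \left(u + \sqrt{2} \sqrt{u}\right) 2 u = 2 u \left(u + \sqrt{2} \sqrt{u}\right)$)
$\left(Z{\left(-1 \right)} + 2150\right) + \sqrt{-1538 - 863} = \left(\left(2 \left(-1\right)^{2} + 2 \sqrt{2} \left(-1\right)^{\frac{3}{2}}\right) + 2150\right) + \sqrt{-1538 - 863} = \left(\left(2 \cdot 1 + 2 \sqrt{2} \left(- i\right)\right) + 2150\right) + \sqrt{-2401} = \left(\left(2 - 2 i \sqrt{2}\right) + 2150\right) + 49 i = \left(2152 - 2 i \sqrt{2}\right) + 49 i = 2152 + 49 i - 2 i \sqrt{2}$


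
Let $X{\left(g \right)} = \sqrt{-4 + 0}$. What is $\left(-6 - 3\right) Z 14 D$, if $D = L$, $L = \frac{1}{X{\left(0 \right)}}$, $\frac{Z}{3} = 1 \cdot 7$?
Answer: $1323 i \approx 1323.0 i$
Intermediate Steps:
$Z = 21$ ($Z = 3 \cdot 1 \cdot 7 = 3 \cdot 7 = 21$)
$X{\left(g \right)} = 2 i$ ($X{\left(g \right)} = \sqrt{-4} = 2 i$)
$L = - \frac{i}{2}$ ($L = \frac{1}{2 i} = - \frac{i}{2} \approx - 0.5 i$)
$D = - \frac{i}{2} \approx - 0.5 i$
$\left(-6 - 3\right) Z 14 D = \left(-6 - 3\right) 21 \cdot 14 \left(- \frac{i}{2}\right) = \left(-9\right) 21 \cdot 14 \left(- \frac{i}{2}\right) = \left(-189\right) 14 \left(- \frac{i}{2}\right) = - 2646 \left(- \frac{i}{2}\right) = 1323 i$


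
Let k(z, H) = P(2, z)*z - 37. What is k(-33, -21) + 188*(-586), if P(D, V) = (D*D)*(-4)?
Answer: -109677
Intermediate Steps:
P(D, V) = -4*D**2 (P(D, V) = D**2*(-4) = -4*D**2)
k(z, H) = -37 - 16*z (k(z, H) = (-4*2**2)*z - 37 = (-4*4)*z - 37 = -16*z - 37 = -37 - 16*z)
k(-33, -21) + 188*(-586) = (-37 - 16*(-33)) + 188*(-586) = (-37 + 528) - 110168 = 491 - 110168 = -109677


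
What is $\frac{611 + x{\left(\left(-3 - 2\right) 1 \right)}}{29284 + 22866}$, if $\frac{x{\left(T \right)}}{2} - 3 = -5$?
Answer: $\frac{607}{52150} \approx 0.01164$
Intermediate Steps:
$x{\left(T \right)} = -4$ ($x{\left(T \right)} = 6 + 2 \left(-5\right) = 6 - 10 = -4$)
$\frac{611 + x{\left(\left(-3 - 2\right) 1 \right)}}{29284 + 22866} = \frac{611 - 4}{29284 + 22866} = \frac{607}{52150}$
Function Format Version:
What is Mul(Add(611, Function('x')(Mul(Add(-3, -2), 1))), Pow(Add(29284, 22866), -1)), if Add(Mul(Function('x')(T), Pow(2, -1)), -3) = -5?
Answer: Rational(607, 52150) ≈ 0.011640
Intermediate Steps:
Function('x')(T) = -4 (Function('x')(T) = Add(6, Mul(2, -5)) = Add(6, -10) = -4)
Mul(Add(611, Function('x')(Mul(Add(-3, -2), 1))), Pow(Add(29284, 22866), -1)) = Mul(Add(611, -4), Pow(Add(29284, 22866), -1)) = Mul(607, Pow(52150, -1)) = Mul(607, Rational(1, 52150)) = Rational(607, 52150)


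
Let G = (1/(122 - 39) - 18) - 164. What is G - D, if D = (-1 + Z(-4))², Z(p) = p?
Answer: -17180/83 ≈ -206.99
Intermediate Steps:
D = 25 (D = (-1 - 4)² = (-5)² = 25)
G = -15105/83 (G = (1/83 - 18) - 164 = -1493/83 - 164 = -15105/83 ≈ -181.99)
G - D = -15105/83 - 1*25 = -15105/83 - 25 = -17180/83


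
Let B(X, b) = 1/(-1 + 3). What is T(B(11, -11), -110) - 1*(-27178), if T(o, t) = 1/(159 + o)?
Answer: 8669784/319 ≈ 27178.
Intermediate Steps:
B(X, b) = 1/2
T(B(11, -11), -110) - 1*(-27178) = 1/(159 + 1/2) - 1*(-27178) = 1/(319/2) + 27178 = 2/319 + 27178 = 8669784/319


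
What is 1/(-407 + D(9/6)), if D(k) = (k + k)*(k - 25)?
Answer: -2/955 ≈ -0.0020942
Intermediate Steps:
D(k) = 2*k*(-25 + k) (D(k) = (2*k)*(-25 + k) = 2*k*(-25 + k))
1/(-407 + D(9/6)) = 1/(-407 + 2*(9/6)*(-25 + 9/6)) = 1/(-407 + 2*(9*(⅙))*(-25 + 9*(⅙))) = 1/(-407 + 2*(3/2)*(-25 + 3/2)) = 1/(-407 + 2*(3/2)*(-47/2)) = 1/(-407 - 141/2) = 1/(-955/2) = -2/955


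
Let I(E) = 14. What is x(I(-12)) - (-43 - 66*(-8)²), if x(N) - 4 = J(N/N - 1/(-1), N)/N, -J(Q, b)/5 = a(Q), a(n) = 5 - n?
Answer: 59779/14 ≈ 4269.9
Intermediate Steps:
J(Q, b) = -25 + 5*Q (J(Q, b) = -5*(5 - Q) = -25 + 5*Q)
x(N) = 4 - 15/N (x(N) = 4 + (-25 + 5*(N/N - 1/(-1)))/N = 4 + (-25 + 5*(1 - 1*(-1)))/N = 4 + (-25 + 5*(1 + 1))/N = 4 + (-25 + 5*2)/N = 4 + (-25 + 10)/N = 4 - 15/N)
x(I(-12)) - (-43 - 66*(-8)²) = (4 - 15/14) - (-43 - 66*(-8)²) = (4 - 15*1/14) - (-43 - 66*64) = (4 - 15/14) - (-43 - 4224) = 41/14 - 1*(-4267) = 41/14 + 4267 = 59779/14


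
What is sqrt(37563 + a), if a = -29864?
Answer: sqrt(7699) ≈ 87.744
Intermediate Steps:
sqrt(37563 + a) = sqrt(37563 - 29864) = sqrt(7699)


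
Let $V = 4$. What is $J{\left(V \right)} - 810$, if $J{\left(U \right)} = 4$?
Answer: $-806$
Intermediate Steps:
$J{\left(V \right)} - 810 = 4 - 810 = -806$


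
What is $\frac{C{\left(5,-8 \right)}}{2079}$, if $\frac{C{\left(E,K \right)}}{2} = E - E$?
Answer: $0$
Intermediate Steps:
$C{\left(E,K \right)} = 0$ ($C{\left(E,K \right)} = 2 \left(E - E\right) = 2 \cdot 0 = 0$)
$\frac{C{\left(5,-8 \right)}}{2079} = \frac{0}{2079} = 0 \cdot \frac{1}{2079} = 0$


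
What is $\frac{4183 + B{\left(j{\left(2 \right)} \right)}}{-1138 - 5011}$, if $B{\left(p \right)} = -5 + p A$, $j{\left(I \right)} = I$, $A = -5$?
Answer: $- \frac{4168}{6149} \approx -0.67783$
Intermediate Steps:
$B{\left(p \right)} = -5 - 5 p$ ($B{\left(p \right)} = -5 + p \left(-5\right) = -5 - 5 p$)
$\frac{4183 + B{\left(j{\left(2 \right)} \right)}}{-1138 - 5011} = \frac{4183 - 15}{-1138 - 5011} = \frac{4183 - 15}{-6149} = \left(4183 - 15\right) \left(- \frac{1}{6149}\right) = 4168 \left(- \frac{1}{6149}\right) = - \frac{4168}{6149}$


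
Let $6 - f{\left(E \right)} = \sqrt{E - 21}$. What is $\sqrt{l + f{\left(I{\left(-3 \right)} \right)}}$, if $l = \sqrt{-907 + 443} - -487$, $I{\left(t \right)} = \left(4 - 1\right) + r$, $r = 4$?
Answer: $\sqrt{493 - i \sqrt{14} + 4 i \sqrt{29}} \approx 22.207 + 0.4007 i$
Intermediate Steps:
$I{\left(t \right)} = 7$ ($I{\left(t \right)} = \left(4 - 1\right) + 4 = 3 + 4 = 7$)
$f{\left(E \right)} = 6 - \sqrt{-21 + E}$ ($f{\left(E \right)} = 6 - \sqrt{E - 21} = 6 - \sqrt{-21 + E}$)
$l = 487 + 4 i \sqrt{29}$ ($l = \sqrt{-464} + 487 = 4 i \sqrt{29} + 487 = 487 + 4 i \sqrt{29} \approx 487.0 + 21.541 i$)
$\sqrt{l + f{\left(I{\left(-3 \right)} \right)}} = \sqrt{\left(487 + 4 i \sqrt{29}\right) + \left(6 - \sqrt{-21 + 7}\right)} = \sqrt{\left(487 + 4 i \sqrt{29}\right) + \left(6 - \sqrt{-14}\right)} = \sqrt{\left(487 + 4 i \sqrt{29}\right) + \left(6 - i \sqrt{14}\right)} = \sqrt{493 - i \sqrt{14} + 4 i \sqrt{29}}$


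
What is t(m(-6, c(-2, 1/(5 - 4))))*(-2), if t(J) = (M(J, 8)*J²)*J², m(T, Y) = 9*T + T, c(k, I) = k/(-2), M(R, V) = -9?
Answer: 233280000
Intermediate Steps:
c(k, I) = -k/2 (c(k, I) = k*(-½) = -k/2)
m(T, Y) = 10*T
t(J) = -9*J⁴ (t(J) = (-9*J²)*J² = -9*J⁴)
t(m(-6, c(-2, 1/(5 - 4))))*(-2) = -9*(10*(-6))⁴*(-2) = -9*(-60)⁴*(-2) = -9*12960000*(-2) = -116640000*(-2) = 233280000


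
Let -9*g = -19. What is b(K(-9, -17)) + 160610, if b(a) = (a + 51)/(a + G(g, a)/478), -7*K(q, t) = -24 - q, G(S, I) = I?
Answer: 384720222/2395 ≈ 1.6063e+5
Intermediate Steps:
g = 19/9 (g = -⅑*(-19) = 19/9 ≈ 2.1111)
K(q, t) = 24/7 + q/7 (K(q, t) = -(-24 - q)/7 = 24/7 + q/7)
b(a) = 478*(51 + a)/(479*a) (b(a) = (a + 51)/(a + a/478) = (51 + a)/(a + a*(1/478)) = (51 + a)/(a + a/478) = (51 + a)/((479*a/478)) = (51 + a)*(478/(479*a)) = 478*(51 + a)/(479*a))
b(K(-9, -17)) + 160610 = 478*(51 + (24/7 + (⅐)*(-9)))/(479*(24/7 + (⅐)*(-9))) + 160610 = 478*(51 + (24/7 - 9/7))/(479*(24/7 - 9/7)) + 160610 = 478*(51 + 15/7)/(479*(15/7)) + 160610 = (478/479)*(7/15)*(372/7) + 160610 = 59272/2395 + 160610 = 384720222/2395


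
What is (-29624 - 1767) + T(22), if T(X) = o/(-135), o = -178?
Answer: -4237607/135 ≈ -31390.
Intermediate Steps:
T(X) = 178/135 (T(X) = -178/(-135) = -178*(-1/135) = 178/135)
(-29624 - 1767) + T(22) = (-29624 - 1767) + 178/135 = -31391 + 178/135 = -4237607/135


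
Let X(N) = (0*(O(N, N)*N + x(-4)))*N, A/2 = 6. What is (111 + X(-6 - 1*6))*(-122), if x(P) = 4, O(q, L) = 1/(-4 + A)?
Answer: -13542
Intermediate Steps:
A = 12 (A = 2*6 = 12)
O(q, L) = 1/8 (O(q, L) = 1/(-4 + 12) = 1/8)
X(N) = 0 (X(N) = (0*(N/8 + 4))*N = (0*(4 + N/8))*N = 0*N = 0)
(111 + X(-6 - 1*6))*(-122) = (111 + 0)*(-122) = 111*(-122) = -13542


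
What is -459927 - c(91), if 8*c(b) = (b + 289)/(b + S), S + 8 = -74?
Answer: -8278781/18 ≈ -4.5993e+5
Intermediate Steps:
S = -82 (S = -8 - 74 = -82)
c(b) = (289 + b)/(8*(-82 + b)) (c(b) = ((b + 289)/(b - 82))/8 = ((289 + b)/(-82 + b))/8 = (289 + b)/(8*(-82 + b)))
-459927 - c(91) = -459927 - (289 + 91)/(8*(-82 + 91)) = -459927 - 380/(8*9) = -459927 - 1*95/18 = -459927 - 95/18 = -8278781/18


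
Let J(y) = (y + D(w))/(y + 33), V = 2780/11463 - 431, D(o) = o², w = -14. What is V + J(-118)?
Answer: -420604819/974355 ≈ -431.68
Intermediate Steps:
V = -4937773/11463 (V = 2780*(1/11463) - 431 = 2780/11463 - 431 = -4937773/11463 ≈ -430.76)
J(y) = (196 + y)/(33 + y) (J(y) = (y + (-14)²)/(y + 33) = (y + 196)/(33 + y) = (196 + y)/(33 + y))
V + J(-118) = -4937773/11463 + (196 - 118)/(33 - 118) = -4937773/11463 + 78/(-85) = -4937773/11463 - 1/85*78 = -4937773/11463 - 78/85 = -420604819/974355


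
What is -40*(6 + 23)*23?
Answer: -26680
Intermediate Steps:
-40*(6 + 23)*23 = -40*29*23 = -1160*23 = -26680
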